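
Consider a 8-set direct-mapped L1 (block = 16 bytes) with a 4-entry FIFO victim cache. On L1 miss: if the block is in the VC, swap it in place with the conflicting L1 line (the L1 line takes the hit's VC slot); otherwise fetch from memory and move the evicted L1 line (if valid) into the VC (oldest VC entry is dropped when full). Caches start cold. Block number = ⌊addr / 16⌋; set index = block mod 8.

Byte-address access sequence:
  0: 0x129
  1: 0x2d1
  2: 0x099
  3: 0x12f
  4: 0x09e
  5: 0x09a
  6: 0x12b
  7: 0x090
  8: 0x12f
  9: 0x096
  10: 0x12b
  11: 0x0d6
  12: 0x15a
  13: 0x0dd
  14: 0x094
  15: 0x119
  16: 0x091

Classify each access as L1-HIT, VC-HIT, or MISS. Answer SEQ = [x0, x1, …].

SEQ = [MISS, MISS, MISS, L1-HIT, L1-HIT, L1-HIT, L1-HIT, L1-HIT, L1-HIT, L1-HIT, L1-HIT, MISS, MISS, VC-HIT, L1-HIT, MISS, VC-HIT]

#0 0x129→b18/s2 MISS; vc=[]
#1 0x2d1→b45/s5 MISS; vc=[]
#2 0x99→b9/s1 MISS; vc=[]
#3 0x12f→b18/s2 L1-HIT; vc=[]
#4 0x9e→b9/s1 L1-HIT; vc=[]
#5 0x9a→b9/s1 L1-HIT; vc=[]
#6 0x12b→b18/s2 L1-HIT; vc=[]
#7 0x90→b9/s1 L1-HIT; vc=[]
#8 0x12f→b18/s2 L1-HIT; vc=[]
#9 0x96→b9/s1 L1-HIT; vc=[]
#10 0x12b→b18/s2 L1-HIT; vc=[]
#11 0xd6→b13/s5 MISS; vc=[45]
#12 0x15a→b21/s5 MISS; vc=[45,13]
#13 0xdd→b13/s5 VC-HIT; vc=[45,21]
#14 0x94→b9/s1 L1-HIT; vc=[45,21]
#15 0x119→b17/s1 MISS; vc=[45,21,9]
#16 0x91→b9/s1 VC-HIT; vc=[45,21,17]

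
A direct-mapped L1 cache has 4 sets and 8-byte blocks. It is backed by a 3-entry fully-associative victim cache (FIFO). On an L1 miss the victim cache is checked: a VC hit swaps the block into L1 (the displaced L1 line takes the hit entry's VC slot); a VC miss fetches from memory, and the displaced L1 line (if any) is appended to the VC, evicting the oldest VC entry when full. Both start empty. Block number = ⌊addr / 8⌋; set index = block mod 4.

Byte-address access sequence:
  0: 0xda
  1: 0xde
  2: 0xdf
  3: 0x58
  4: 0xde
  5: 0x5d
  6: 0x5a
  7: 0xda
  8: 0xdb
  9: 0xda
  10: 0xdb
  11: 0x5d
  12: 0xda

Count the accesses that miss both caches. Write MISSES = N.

0: 0xda (blk 27, set 3) → MISS  vc=[]
1: 0xde (blk 27, set 3) → L1-HIT  vc=[]
2: 0xdf (blk 27, set 3) → L1-HIT  vc=[]
3: 0x58 (blk 11, set 3) → MISS  vc=[27]
4: 0xde (blk 27, set 3) → VC-HIT  vc=[11]
5: 0x5d (blk 11, set 3) → VC-HIT  vc=[27]
6: 0x5a (blk 11, set 3) → L1-HIT  vc=[27]
7: 0xda (blk 27, set 3) → VC-HIT  vc=[11]
8: 0xdb (blk 27, set 3) → L1-HIT  vc=[11]
9: 0xda (blk 27, set 3) → L1-HIT  vc=[11]
10: 0xdb (blk 27, set 3) → L1-HIT  vc=[11]
11: 0x5d (blk 11, set 3) → VC-HIT  vc=[27]
12: 0xda (blk 27, set 3) → VC-HIT  vc=[11]

MISSES = 2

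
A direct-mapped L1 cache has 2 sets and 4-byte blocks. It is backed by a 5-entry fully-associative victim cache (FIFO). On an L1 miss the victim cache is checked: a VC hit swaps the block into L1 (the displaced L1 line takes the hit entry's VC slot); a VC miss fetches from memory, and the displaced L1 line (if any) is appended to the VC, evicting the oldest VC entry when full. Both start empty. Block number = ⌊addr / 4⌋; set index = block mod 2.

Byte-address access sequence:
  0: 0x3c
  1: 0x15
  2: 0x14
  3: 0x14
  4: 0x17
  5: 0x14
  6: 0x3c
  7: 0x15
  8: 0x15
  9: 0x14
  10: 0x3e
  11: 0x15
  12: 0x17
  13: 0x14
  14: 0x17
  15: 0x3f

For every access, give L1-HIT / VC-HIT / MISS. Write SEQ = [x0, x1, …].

SEQ = [MISS, MISS, L1-HIT, L1-HIT, L1-HIT, L1-HIT, VC-HIT, VC-HIT, L1-HIT, L1-HIT, VC-HIT, VC-HIT, L1-HIT, L1-HIT, L1-HIT, VC-HIT]

#0 0x3c→b15/s1 MISS; vc=[]
#1 0x15→b5/s1 MISS; vc=[15]
#2 0x14→b5/s1 L1-HIT; vc=[15]
#3 0x14→b5/s1 L1-HIT; vc=[15]
#4 0x17→b5/s1 L1-HIT; vc=[15]
#5 0x14→b5/s1 L1-HIT; vc=[15]
#6 0x3c→b15/s1 VC-HIT; vc=[5]
#7 0x15→b5/s1 VC-HIT; vc=[15]
#8 0x15→b5/s1 L1-HIT; vc=[15]
#9 0x14→b5/s1 L1-HIT; vc=[15]
#10 0x3e→b15/s1 VC-HIT; vc=[5]
#11 0x15→b5/s1 VC-HIT; vc=[15]
#12 0x17→b5/s1 L1-HIT; vc=[15]
#13 0x14→b5/s1 L1-HIT; vc=[15]
#14 0x17→b5/s1 L1-HIT; vc=[15]
#15 0x3f→b15/s1 VC-HIT; vc=[5]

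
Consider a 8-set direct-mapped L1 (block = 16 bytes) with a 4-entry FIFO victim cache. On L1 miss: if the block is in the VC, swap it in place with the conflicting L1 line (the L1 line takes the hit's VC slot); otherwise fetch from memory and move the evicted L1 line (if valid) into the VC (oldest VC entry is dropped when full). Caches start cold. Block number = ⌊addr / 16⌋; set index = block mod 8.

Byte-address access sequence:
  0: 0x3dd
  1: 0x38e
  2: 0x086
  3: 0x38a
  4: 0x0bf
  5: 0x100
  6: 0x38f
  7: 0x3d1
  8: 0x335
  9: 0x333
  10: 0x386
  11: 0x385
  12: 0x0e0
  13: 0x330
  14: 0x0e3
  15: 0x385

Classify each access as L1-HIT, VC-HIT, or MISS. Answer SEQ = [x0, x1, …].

SEQ = [MISS, MISS, MISS, VC-HIT, MISS, MISS, VC-HIT, L1-HIT, MISS, L1-HIT, L1-HIT, L1-HIT, MISS, L1-HIT, L1-HIT, L1-HIT]

#0 0x3dd→b61/s5 MISS; vc=[]
#1 0x38e→b56/s0 MISS; vc=[]
#2 0x86→b8/s0 MISS; vc=[56]
#3 0x38a→b56/s0 VC-HIT; vc=[8]
#4 0xbf→b11/s3 MISS; vc=[8]
#5 0x100→b16/s0 MISS; vc=[8,56]
#6 0x38f→b56/s0 VC-HIT; vc=[8,16]
#7 0x3d1→b61/s5 L1-HIT; vc=[8,16]
#8 0x335→b51/s3 MISS; vc=[8,16,11]
#9 0x333→b51/s3 L1-HIT; vc=[8,16,11]
#10 0x386→b56/s0 L1-HIT; vc=[8,16,11]
#11 0x385→b56/s0 L1-HIT; vc=[8,16,11]
#12 0xe0→b14/s6 MISS; vc=[8,16,11]
#13 0x330→b51/s3 L1-HIT; vc=[8,16,11]
#14 0xe3→b14/s6 L1-HIT; vc=[8,16,11]
#15 0x385→b56/s0 L1-HIT; vc=[8,16,11]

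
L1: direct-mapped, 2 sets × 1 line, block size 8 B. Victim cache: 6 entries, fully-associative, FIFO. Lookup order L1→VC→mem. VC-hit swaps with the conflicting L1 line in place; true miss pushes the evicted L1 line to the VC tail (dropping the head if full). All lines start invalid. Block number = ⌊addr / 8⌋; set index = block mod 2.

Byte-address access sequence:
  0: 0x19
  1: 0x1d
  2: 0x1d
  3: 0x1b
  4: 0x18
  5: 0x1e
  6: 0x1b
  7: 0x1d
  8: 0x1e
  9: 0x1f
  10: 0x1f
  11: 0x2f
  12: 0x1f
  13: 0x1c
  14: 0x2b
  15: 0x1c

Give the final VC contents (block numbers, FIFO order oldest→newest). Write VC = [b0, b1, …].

VC = [5]

#0 0x19→b3/s1 MISS; vc=[]
#1 0x1d→b3/s1 L1-HIT; vc=[]
#2 0x1d→b3/s1 L1-HIT; vc=[]
#3 0x1b→b3/s1 L1-HIT; vc=[]
#4 0x18→b3/s1 L1-HIT; vc=[]
#5 0x1e→b3/s1 L1-HIT; vc=[]
#6 0x1b→b3/s1 L1-HIT; vc=[]
#7 0x1d→b3/s1 L1-HIT; vc=[]
#8 0x1e→b3/s1 L1-HIT; vc=[]
#9 0x1f→b3/s1 L1-HIT; vc=[]
#10 0x1f→b3/s1 L1-HIT; vc=[]
#11 0x2f→b5/s1 MISS; vc=[3]
#12 0x1f→b3/s1 VC-HIT; vc=[5]
#13 0x1c→b3/s1 L1-HIT; vc=[5]
#14 0x2b→b5/s1 VC-HIT; vc=[3]
#15 0x1c→b3/s1 VC-HIT; vc=[5]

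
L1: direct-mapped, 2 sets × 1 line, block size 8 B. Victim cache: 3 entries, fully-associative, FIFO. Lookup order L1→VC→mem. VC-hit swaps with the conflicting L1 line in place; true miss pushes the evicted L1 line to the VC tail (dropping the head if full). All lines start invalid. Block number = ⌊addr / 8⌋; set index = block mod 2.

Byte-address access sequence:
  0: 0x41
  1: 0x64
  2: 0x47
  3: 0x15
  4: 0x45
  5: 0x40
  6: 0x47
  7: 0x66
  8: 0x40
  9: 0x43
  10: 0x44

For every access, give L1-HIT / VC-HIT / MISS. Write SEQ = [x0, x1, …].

SEQ = [MISS, MISS, VC-HIT, MISS, VC-HIT, L1-HIT, L1-HIT, VC-HIT, VC-HIT, L1-HIT, L1-HIT]

  [0] addr=0x41 blk=8 s=0: MISS | VC []
  [1] addr=0x64 blk=12 s=0: MISS | VC [8]
  [2] addr=0x47 blk=8 s=0: VC-HIT | VC [12]
  [3] addr=0x15 blk=2 s=0: MISS | VC [12, 8]
  [4] addr=0x45 blk=8 s=0: VC-HIT | VC [12, 2]
  [5] addr=0x40 blk=8 s=0: L1-HIT | VC [12, 2]
  [6] addr=0x47 blk=8 s=0: L1-HIT | VC [12, 2]
  [7] addr=0x66 blk=12 s=0: VC-HIT | VC [8, 2]
  [8] addr=0x40 blk=8 s=0: VC-HIT | VC [12, 2]
  [9] addr=0x43 blk=8 s=0: L1-HIT | VC [12, 2]
  [10] addr=0x44 blk=8 s=0: L1-HIT | VC [12, 2]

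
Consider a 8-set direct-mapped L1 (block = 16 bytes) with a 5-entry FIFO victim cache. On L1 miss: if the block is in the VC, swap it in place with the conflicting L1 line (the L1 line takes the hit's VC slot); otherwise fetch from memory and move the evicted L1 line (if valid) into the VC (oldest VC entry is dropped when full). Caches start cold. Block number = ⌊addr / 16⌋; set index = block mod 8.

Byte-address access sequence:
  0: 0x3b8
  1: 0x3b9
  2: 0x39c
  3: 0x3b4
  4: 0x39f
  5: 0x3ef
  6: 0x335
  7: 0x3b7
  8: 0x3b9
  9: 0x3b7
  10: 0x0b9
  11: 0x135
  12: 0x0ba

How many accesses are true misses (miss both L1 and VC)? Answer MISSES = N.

MISSES = 6

  [0] addr=0x3b8 blk=59 s=3: MISS | VC []
  [1] addr=0x3b9 blk=59 s=3: L1-HIT | VC []
  [2] addr=0x39c blk=57 s=1: MISS | VC []
  [3] addr=0x3b4 blk=59 s=3: L1-HIT | VC []
  [4] addr=0x39f blk=57 s=1: L1-HIT | VC []
  [5] addr=0x3ef blk=62 s=6: MISS | VC []
  [6] addr=0x335 blk=51 s=3: MISS | VC [59]
  [7] addr=0x3b7 blk=59 s=3: VC-HIT | VC [51]
  [8] addr=0x3b9 blk=59 s=3: L1-HIT | VC [51]
  [9] addr=0x3b7 blk=59 s=3: L1-HIT | VC [51]
  [10] addr=0xb9 blk=11 s=3: MISS | VC [51, 59]
  [11] addr=0x135 blk=19 s=3: MISS | VC [51, 59, 11]
  [12] addr=0xba blk=11 s=3: VC-HIT | VC [51, 59, 19]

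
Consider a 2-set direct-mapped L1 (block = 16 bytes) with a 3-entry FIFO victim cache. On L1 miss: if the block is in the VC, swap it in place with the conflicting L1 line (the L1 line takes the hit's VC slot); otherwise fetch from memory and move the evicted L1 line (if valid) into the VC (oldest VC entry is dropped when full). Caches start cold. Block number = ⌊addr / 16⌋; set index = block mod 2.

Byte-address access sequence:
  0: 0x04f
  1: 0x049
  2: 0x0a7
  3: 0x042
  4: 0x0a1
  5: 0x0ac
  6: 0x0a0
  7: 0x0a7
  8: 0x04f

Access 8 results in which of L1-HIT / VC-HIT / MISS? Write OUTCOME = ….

0: 0x4f (blk 4, set 0) → MISS  vc=[]
1: 0x49 (blk 4, set 0) → L1-HIT  vc=[]
2: 0xa7 (blk 10, set 0) → MISS  vc=[4]
3: 0x42 (blk 4, set 0) → VC-HIT  vc=[10]
4: 0xa1 (blk 10, set 0) → VC-HIT  vc=[4]
5: 0xac (blk 10, set 0) → L1-HIT  vc=[4]
6: 0xa0 (blk 10, set 0) → L1-HIT  vc=[4]
7: 0xa7 (blk 10, set 0) → L1-HIT  vc=[4]
8: 0x4f (blk 4, set 0) → VC-HIT  vc=[10]

OUTCOME = VC-HIT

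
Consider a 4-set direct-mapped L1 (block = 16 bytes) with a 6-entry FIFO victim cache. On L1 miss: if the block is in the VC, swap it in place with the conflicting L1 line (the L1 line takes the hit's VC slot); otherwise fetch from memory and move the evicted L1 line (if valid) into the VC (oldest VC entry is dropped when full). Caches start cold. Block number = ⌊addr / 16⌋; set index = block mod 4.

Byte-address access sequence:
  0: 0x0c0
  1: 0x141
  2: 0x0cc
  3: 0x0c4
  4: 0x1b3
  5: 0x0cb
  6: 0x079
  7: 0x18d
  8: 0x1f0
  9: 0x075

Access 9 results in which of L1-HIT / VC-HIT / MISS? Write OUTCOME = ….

OUTCOME = VC-HIT

#0 0xc0→b12/s0 MISS; vc=[]
#1 0x141→b20/s0 MISS; vc=[12]
#2 0xcc→b12/s0 VC-HIT; vc=[20]
#3 0xc4→b12/s0 L1-HIT; vc=[20]
#4 0x1b3→b27/s3 MISS; vc=[20]
#5 0xcb→b12/s0 L1-HIT; vc=[20]
#6 0x79→b7/s3 MISS; vc=[20,27]
#7 0x18d→b24/s0 MISS; vc=[20,27,12]
#8 0x1f0→b31/s3 MISS; vc=[20,27,12,7]
#9 0x75→b7/s3 VC-HIT; vc=[20,27,12,31]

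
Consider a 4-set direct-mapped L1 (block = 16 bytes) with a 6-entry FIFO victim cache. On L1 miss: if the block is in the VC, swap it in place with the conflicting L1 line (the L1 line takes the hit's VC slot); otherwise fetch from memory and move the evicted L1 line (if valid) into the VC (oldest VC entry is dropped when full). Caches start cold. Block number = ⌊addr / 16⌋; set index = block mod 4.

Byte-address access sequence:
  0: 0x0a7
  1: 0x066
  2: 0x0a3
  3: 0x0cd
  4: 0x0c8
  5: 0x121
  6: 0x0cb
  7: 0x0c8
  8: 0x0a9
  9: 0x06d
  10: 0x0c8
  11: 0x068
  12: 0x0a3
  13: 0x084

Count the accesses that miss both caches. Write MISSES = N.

  [0] addr=0xa7 blk=10 s=2: MISS | VC []
  [1] addr=0x66 blk=6 s=2: MISS | VC [10]
  [2] addr=0xa3 blk=10 s=2: VC-HIT | VC [6]
  [3] addr=0xcd blk=12 s=0: MISS | VC [6]
  [4] addr=0xc8 blk=12 s=0: L1-HIT | VC [6]
  [5] addr=0x121 blk=18 s=2: MISS | VC [6, 10]
  [6] addr=0xcb blk=12 s=0: L1-HIT | VC [6, 10]
  [7] addr=0xc8 blk=12 s=0: L1-HIT | VC [6, 10]
  [8] addr=0xa9 blk=10 s=2: VC-HIT | VC [6, 18]
  [9] addr=0x6d blk=6 s=2: VC-HIT | VC [10, 18]
  [10] addr=0xc8 blk=12 s=0: L1-HIT | VC [10, 18]
  [11] addr=0x68 blk=6 s=2: L1-HIT | VC [10, 18]
  [12] addr=0xa3 blk=10 s=2: VC-HIT | VC [6, 18]
  [13] addr=0x84 blk=8 s=0: MISS | VC [6, 18, 12]

MISSES = 5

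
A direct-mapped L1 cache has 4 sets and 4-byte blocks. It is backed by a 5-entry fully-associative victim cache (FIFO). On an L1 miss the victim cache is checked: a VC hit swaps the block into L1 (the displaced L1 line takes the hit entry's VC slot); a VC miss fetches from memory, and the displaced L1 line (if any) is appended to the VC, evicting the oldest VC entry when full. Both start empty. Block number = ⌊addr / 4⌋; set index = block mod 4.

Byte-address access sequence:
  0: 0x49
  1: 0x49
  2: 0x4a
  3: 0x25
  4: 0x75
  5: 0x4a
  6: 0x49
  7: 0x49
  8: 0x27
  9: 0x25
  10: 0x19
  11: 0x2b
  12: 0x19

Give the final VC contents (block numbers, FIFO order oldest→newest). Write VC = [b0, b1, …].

0: 0x49 (blk 18, set 2) → MISS  vc=[]
1: 0x49 (blk 18, set 2) → L1-HIT  vc=[]
2: 0x4a (blk 18, set 2) → L1-HIT  vc=[]
3: 0x25 (blk 9, set 1) → MISS  vc=[]
4: 0x75 (blk 29, set 1) → MISS  vc=[9]
5: 0x4a (blk 18, set 2) → L1-HIT  vc=[9]
6: 0x49 (blk 18, set 2) → L1-HIT  vc=[9]
7: 0x49 (blk 18, set 2) → L1-HIT  vc=[9]
8: 0x27 (blk 9, set 1) → VC-HIT  vc=[29]
9: 0x25 (blk 9, set 1) → L1-HIT  vc=[29]
10: 0x19 (blk 6, set 2) → MISS  vc=[29, 18]
11: 0x2b (blk 10, set 2) → MISS  vc=[29, 18, 6]
12: 0x19 (blk 6, set 2) → VC-HIT  vc=[29, 18, 10]

VC = [29, 18, 10]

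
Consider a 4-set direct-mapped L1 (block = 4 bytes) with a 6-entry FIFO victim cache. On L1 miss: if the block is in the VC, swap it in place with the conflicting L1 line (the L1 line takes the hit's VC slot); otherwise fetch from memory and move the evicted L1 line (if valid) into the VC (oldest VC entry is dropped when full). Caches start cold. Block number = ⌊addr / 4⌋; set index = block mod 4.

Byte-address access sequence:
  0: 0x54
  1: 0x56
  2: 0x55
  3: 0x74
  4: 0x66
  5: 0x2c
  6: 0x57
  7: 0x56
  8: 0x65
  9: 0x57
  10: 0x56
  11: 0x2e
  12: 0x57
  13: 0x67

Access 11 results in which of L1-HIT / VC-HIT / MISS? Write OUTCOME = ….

OUTCOME = L1-HIT

#0 0x54→b21/s1 MISS; vc=[]
#1 0x56→b21/s1 L1-HIT; vc=[]
#2 0x55→b21/s1 L1-HIT; vc=[]
#3 0x74→b29/s1 MISS; vc=[21]
#4 0x66→b25/s1 MISS; vc=[21,29]
#5 0x2c→b11/s3 MISS; vc=[21,29]
#6 0x57→b21/s1 VC-HIT; vc=[25,29]
#7 0x56→b21/s1 L1-HIT; vc=[25,29]
#8 0x65→b25/s1 VC-HIT; vc=[21,29]
#9 0x57→b21/s1 VC-HIT; vc=[25,29]
#10 0x56→b21/s1 L1-HIT; vc=[25,29]
#11 0x2e→b11/s3 L1-HIT; vc=[25,29]
#12 0x57→b21/s1 L1-HIT; vc=[25,29]
#13 0x67→b25/s1 VC-HIT; vc=[21,29]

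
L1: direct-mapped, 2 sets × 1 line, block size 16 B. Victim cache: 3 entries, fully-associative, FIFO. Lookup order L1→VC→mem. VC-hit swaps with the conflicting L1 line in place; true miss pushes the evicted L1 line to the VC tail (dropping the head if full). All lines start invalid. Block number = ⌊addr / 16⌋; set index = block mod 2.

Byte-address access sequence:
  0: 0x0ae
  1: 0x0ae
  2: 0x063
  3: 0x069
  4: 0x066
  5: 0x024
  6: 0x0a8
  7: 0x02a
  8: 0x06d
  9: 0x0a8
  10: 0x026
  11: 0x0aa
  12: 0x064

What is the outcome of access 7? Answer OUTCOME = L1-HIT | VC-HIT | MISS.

OUTCOME = VC-HIT

#0 0xae→b10/s0 MISS; vc=[]
#1 0xae→b10/s0 L1-HIT; vc=[]
#2 0x63→b6/s0 MISS; vc=[10]
#3 0x69→b6/s0 L1-HIT; vc=[10]
#4 0x66→b6/s0 L1-HIT; vc=[10]
#5 0x24→b2/s0 MISS; vc=[10,6]
#6 0xa8→b10/s0 VC-HIT; vc=[2,6]
#7 0x2a→b2/s0 VC-HIT; vc=[10,6]
#8 0x6d→b6/s0 VC-HIT; vc=[10,2]
#9 0xa8→b10/s0 VC-HIT; vc=[6,2]
#10 0x26→b2/s0 VC-HIT; vc=[6,10]
#11 0xaa→b10/s0 VC-HIT; vc=[6,2]
#12 0x64→b6/s0 VC-HIT; vc=[10,2]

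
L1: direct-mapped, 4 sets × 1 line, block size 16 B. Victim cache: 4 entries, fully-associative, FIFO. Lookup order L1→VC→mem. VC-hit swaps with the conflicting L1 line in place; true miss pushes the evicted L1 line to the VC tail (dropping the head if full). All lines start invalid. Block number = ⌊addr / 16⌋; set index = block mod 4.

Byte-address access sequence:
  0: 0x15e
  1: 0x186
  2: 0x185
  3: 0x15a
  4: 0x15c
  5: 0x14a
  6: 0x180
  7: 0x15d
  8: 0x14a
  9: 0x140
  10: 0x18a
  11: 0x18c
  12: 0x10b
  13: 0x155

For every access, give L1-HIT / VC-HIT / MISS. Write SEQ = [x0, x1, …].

  [0] addr=0x15e blk=21 s=1: MISS | VC []
  [1] addr=0x186 blk=24 s=0: MISS | VC []
  [2] addr=0x185 blk=24 s=0: L1-HIT | VC []
  [3] addr=0x15a blk=21 s=1: L1-HIT | VC []
  [4] addr=0x15c blk=21 s=1: L1-HIT | VC []
  [5] addr=0x14a blk=20 s=0: MISS | VC [24]
  [6] addr=0x180 blk=24 s=0: VC-HIT | VC [20]
  [7] addr=0x15d blk=21 s=1: L1-HIT | VC [20]
  [8] addr=0x14a blk=20 s=0: VC-HIT | VC [24]
  [9] addr=0x140 blk=20 s=0: L1-HIT | VC [24]
  [10] addr=0x18a blk=24 s=0: VC-HIT | VC [20]
  [11] addr=0x18c blk=24 s=0: L1-HIT | VC [20]
  [12] addr=0x10b blk=16 s=0: MISS | VC [20, 24]
  [13] addr=0x155 blk=21 s=1: L1-HIT | VC [20, 24]

SEQ = [MISS, MISS, L1-HIT, L1-HIT, L1-HIT, MISS, VC-HIT, L1-HIT, VC-HIT, L1-HIT, VC-HIT, L1-HIT, MISS, L1-HIT]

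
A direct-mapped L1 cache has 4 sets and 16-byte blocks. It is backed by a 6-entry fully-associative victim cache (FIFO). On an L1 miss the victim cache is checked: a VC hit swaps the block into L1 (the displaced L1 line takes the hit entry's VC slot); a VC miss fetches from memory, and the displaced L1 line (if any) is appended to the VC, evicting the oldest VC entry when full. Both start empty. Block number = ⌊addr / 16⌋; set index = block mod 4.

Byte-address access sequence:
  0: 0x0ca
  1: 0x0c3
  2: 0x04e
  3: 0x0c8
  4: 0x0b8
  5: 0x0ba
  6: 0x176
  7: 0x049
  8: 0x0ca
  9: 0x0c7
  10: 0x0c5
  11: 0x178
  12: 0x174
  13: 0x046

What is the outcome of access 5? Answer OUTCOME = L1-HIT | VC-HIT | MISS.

OUTCOME = L1-HIT

  [0] addr=0xca blk=12 s=0: MISS | VC []
  [1] addr=0xc3 blk=12 s=0: L1-HIT | VC []
  [2] addr=0x4e blk=4 s=0: MISS | VC [12]
  [3] addr=0xc8 blk=12 s=0: VC-HIT | VC [4]
  [4] addr=0xb8 blk=11 s=3: MISS | VC [4]
  [5] addr=0xba blk=11 s=3: L1-HIT | VC [4]
  [6] addr=0x176 blk=23 s=3: MISS | VC [4, 11]
  [7] addr=0x49 blk=4 s=0: VC-HIT | VC [12, 11]
  [8] addr=0xca blk=12 s=0: VC-HIT | VC [4, 11]
  [9] addr=0xc7 blk=12 s=0: L1-HIT | VC [4, 11]
  [10] addr=0xc5 blk=12 s=0: L1-HIT | VC [4, 11]
  [11] addr=0x178 blk=23 s=3: L1-HIT | VC [4, 11]
  [12] addr=0x174 blk=23 s=3: L1-HIT | VC [4, 11]
  [13] addr=0x46 blk=4 s=0: VC-HIT | VC [12, 11]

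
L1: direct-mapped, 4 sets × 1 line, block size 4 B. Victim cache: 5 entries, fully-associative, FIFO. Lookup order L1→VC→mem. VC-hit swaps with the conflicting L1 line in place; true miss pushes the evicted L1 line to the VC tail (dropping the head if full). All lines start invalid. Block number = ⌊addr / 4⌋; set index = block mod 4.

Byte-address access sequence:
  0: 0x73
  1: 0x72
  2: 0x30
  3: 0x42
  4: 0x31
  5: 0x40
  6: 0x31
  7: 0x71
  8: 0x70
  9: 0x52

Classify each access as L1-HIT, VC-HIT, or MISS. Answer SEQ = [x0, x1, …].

#0 0x73→b28/s0 MISS; vc=[]
#1 0x72→b28/s0 L1-HIT; vc=[]
#2 0x30→b12/s0 MISS; vc=[28]
#3 0x42→b16/s0 MISS; vc=[28,12]
#4 0x31→b12/s0 VC-HIT; vc=[28,16]
#5 0x40→b16/s0 VC-HIT; vc=[28,12]
#6 0x31→b12/s0 VC-HIT; vc=[28,16]
#7 0x71→b28/s0 VC-HIT; vc=[12,16]
#8 0x70→b28/s0 L1-HIT; vc=[12,16]
#9 0x52→b20/s0 MISS; vc=[12,16,28]

SEQ = [MISS, L1-HIT, MISS, MISS, VC-HIT, VC-HIT, VC-HIT, VC-HIT, L1-HIT, MISS]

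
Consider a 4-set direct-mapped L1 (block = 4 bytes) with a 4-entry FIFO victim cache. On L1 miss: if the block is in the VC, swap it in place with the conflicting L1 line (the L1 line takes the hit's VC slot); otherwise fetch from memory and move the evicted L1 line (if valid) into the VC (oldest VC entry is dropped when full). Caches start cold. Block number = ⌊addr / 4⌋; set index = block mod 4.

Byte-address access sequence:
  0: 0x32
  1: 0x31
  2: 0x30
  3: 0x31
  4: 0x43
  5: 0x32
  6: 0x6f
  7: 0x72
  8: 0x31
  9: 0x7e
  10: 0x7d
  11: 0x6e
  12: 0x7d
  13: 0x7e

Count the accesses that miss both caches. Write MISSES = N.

0: 0x32 (blk 12, set 0) → MISS  vc=[]
1: 0x31 (blk 12, set 0) → L1-HIT  vc=[]
2: 0x30 (blk 12, set 0) → L1-HIT  vc=[]
3: 0x31 (blk 12, set 0) → L1-HIT  vc=[]
4: 0x43 (blk 16, set 0) → MISS  vc=[12]
5: 0x32 (blk 12, set 0) → VC-HIT  vc=[16]
6: 0x6f (blk 27, set 3) → MISS  vc=[16]
7: 0x72 (blk 28, set 0) → MISS  vc=[16, 12]
8: 0x31 (blk 12, set 0) → VC-HIT  vc=[16, 28]
9: 0x7e (blk 31, set 3) → MISS  vc=[16, 28, 27]
10: 0x7d (blk 31, set 3) → L1-HIT  vc=[16, 28, 27]
11: 0x6e (blk 27, set 3) → VC-HIT  vc=[16, 28, 31]
12: 0x7d (blk 31, set 3) → VC-HIT  vc=[16, 28, 27]
13: 0x7e (blk 31, set 3) → L1-HIT  vc=[16, 28, 27]

MISSES = 5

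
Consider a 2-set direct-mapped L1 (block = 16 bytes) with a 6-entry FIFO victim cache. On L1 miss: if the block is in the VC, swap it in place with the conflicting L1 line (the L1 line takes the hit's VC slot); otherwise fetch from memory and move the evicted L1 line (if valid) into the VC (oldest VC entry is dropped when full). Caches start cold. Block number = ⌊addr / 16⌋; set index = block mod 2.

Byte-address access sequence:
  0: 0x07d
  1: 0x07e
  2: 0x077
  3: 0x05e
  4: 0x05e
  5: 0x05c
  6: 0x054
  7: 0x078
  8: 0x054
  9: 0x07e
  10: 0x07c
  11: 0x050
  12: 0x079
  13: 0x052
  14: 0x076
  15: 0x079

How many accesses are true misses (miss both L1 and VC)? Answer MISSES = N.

  [0] addr=0x7d blk=7 s=1: MISS | VC []
  [1] addr=0x7e blk=7 s=1: L1-HIT | VC []
  [2] addr=0x77 blk=7 s=1: L1-HIT | VC []
  [3] addr=0x5e blk=5 s=1: MISS | VC [7]
  [4] addr=0x5e blk=5 s=1: L1-HIT | VC [7]
  [5] addr=0x5c blk=5 s=1: L1-HIT | VC [7]
  [6] addr=0x54 blk=5 s=1: L1-HIT | VC [7]
  [7] addr=0x78 blk=7 s=1: VC-HIT | VC [5]
  [8] addr=0x54 blk=5 s=1: VC-HIT | VC [7]
  [9] addr=0x7e blk=7 s=1: VC-HIT | VC [5]
  [10] addr=0x7c blk=7 s=1: L1-HIT | VC [5]
  [11] addr=0x50 blk=5 s=1: VC-HIT | VC [7]
  [12] addr=0x79 blk=7 s=1: VC-HIT | VC [5]
  [13] addr=0x52 blk=5 s=1: VC-HIT | VC [7]
  [14] addr=0x76 blk=7 s=1: VC-HIT | VC [5]
  [15] addr=0x79 blk=7 s=1: L1-HIT | VC [5]

MISSES = 2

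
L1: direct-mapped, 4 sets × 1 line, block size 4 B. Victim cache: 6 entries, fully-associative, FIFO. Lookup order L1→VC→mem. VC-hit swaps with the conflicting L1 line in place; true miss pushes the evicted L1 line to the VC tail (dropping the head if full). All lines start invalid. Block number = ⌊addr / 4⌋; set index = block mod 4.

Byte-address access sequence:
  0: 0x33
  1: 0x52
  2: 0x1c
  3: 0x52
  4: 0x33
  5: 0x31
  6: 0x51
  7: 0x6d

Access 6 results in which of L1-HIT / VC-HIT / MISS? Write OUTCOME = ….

  [0] addr=0x33 blk=12 s=0: MISS | VC []
  [1] addr=0x52 blk=20 s=0: MISS | VC [12]
  [2] addr=0x1c blk=7 s=3: MISS | VC [12]
  [3] addr=0x52 blk=20 s=0: L1-HIT | VC [12]
  [4] addr=0x33 blk=12 s=0: VC-HIT | VC [20]
  [5] addr=0x31 blk=12 s=0: L1-HIT | VC [20]
  [6] addr=0x51 blk=20 s=0: VC-HIT | VC [12]
  [7] addr=0x6d blk=27 s=3: MISS | VC [12, 7]

OUTCOME = VC-HIT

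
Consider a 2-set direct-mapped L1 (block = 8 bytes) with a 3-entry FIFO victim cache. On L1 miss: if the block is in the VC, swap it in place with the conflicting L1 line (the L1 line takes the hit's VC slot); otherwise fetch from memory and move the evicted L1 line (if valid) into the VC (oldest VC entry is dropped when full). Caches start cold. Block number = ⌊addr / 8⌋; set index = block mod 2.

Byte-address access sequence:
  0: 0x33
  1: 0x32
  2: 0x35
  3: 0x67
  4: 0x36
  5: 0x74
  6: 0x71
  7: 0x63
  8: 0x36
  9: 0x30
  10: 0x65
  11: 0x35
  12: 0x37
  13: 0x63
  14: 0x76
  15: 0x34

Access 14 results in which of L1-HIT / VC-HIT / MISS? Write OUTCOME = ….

#0 0x33→b6/s0 MISS; vc=[]
#1 0x32→b6/s0 L1-HIT; vc=[]
#2 0x35→b6/s0 L1-HIT; vc=[]
#3 0x67→b12/s0 MISS; vc=[6]
#4 0x36→b6/s0 VC-HIT; vc=[12]
#5 0x74→b14/s0 MISS; vc=[12,6]
#6 0x71→b14/s0 L1-HIT; vc=[12,6]
#7 0x63→b12/s0 VC-HIT; vc=[14,6]
#8 0x36→b6/s0 VC-HIT; vc=[14,12]
#9 0x30→b6/s0 L1-HIT; vc=[14,12]
#10 0x65→b12/s0 VC-HIT; vc=[14,6]
#11 0x35→b6/s0 VC-HIT; vc=[14,12]
#12 0x37→b6/s0 L1-HIT; vc=[14,12]
#13 0x63→b12/s0 VC-HIT; vc=[14,6]
#14 0x76→b14/s0 VC-HIT; vc=[12,6]
#15 0x34→b6/s0 VC-HIT; vc=[12,14]

OUTCOME = VC-HIT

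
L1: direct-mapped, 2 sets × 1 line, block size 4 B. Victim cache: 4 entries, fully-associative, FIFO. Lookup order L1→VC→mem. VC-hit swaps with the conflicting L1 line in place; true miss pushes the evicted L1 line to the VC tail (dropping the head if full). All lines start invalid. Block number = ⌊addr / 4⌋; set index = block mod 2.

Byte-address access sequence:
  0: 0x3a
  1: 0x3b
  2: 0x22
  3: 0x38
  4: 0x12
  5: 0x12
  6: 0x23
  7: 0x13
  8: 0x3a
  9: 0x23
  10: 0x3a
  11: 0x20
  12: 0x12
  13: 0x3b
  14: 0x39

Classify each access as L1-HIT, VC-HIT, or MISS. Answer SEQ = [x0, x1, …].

0: 0x3a (blk 14, set 0) → MISS  vc=[]
1: 0x3b (blk 14, set 0) → L1-HIT  vc=[]
2: 0x22 (blk 8, set 0) → MISS  vc=[14]
3: 0x38 (blk 14, set 0) → VC-HIT  vc=[8]
4: 0x12 (blk 4, set 0) → MISS  vc=[8, 14]
5: 0x12 (blk 4, set 0) → L1-HIT  vc=[8, 14]
6: 0x23 (blk 8, set 0) → VC-HIT  vc=[4, 14]
7: 0x13 (blk 4, set 0) → VC-HIT  vc=[8, 14]
8: 0x3a (blk 14, set 0) → VC-HIT  vc=[8, 4]
9: 0x23 (blk 8, set 0) → VC-HIT  vc=[14, 4]
10: 0x3a (blk 14, set 0) → VC-HIT  vc=[8, 4]
11: 0x20 (blk 8, set 0) → VC-HIT  vc=[14, 4]
12: 0x12 (blk 4, set 0) → VC-HIT  vc=[14, 8]
13: 0x3b (blk 14, set 0) → VC-HIT  vc=[4, 8]
14: 0x39 (blk 14, set 0) → L1-HIT  vc=[4, 8]

SEQ = [MISS, L1-HIT, MISS, VC-HIT, MISS, L1-HIT, VC-HIT, VC-HIT, VC-HIT, VC-HIT, VC-HIT, VC-HIT, VC-HIT, VC-HIT, L1-HIT]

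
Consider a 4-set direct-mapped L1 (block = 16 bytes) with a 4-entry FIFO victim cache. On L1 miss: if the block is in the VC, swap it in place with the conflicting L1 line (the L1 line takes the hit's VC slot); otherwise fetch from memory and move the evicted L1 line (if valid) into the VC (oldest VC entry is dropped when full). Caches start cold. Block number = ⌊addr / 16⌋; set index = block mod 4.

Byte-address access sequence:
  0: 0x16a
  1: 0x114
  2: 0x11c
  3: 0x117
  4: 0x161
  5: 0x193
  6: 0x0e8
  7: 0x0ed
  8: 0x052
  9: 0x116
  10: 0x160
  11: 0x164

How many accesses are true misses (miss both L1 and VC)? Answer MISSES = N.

0: 0x16a (blk 22, set 2) → MISS  vc=[]
1: 0x114 (blk 17, set 1) → MISS  vc=[]
2: 0x11c (blk 17, set 1) → L1-HIT  vc=[]
3: 0x117 (blk 17, set 1) → L1-HIT  vc=[]
4: 0x161 (blk 22, set 2) → L1-HIT  vc=[]
5: 0x193 (blk 25, set 1) → MISS  vc=[17]
6: 0xe8 (blk 14, set 2) → MISS  vc=[17, 22]
7: 0xed (blk 14, set 2) → L1-HIT  vc=[17, 22]
8: 0x52 (blk 5, set 1) → MISS  vc=[17, 22, 25]
9: 0x116 (blk 17, set 1) → VC-HIT  vc=[5, 22, 25]
10: 0x160 (blk 22, set 2) → VC-HIT  vc=[5, 14, 25]
11: 0x164 (blk 22, set 2) → L1-HIT  vc=[5, 14, 25]

MISSES = 5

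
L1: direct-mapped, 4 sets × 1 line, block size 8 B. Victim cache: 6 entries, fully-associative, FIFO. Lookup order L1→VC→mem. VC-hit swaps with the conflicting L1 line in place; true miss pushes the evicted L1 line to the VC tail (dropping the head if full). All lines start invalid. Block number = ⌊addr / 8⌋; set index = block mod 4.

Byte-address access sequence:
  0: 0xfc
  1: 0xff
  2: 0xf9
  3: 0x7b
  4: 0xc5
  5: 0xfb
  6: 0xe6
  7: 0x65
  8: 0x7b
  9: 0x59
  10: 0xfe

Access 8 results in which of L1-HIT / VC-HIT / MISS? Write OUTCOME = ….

  [0] addr=0xfc blk=31 s=3: MISS | VC []
  [1] addr=0xff blk=31 s=3: L1-HIT | VC []
  [2] addr=0xf9 blk=31 s=3: L1-HIT | VC []
  [3] addr=0x7b blk=15 s=3: MISS | VC [31]
  [4] addr=0xc5 blk=24 s=0: MISS | VC [31]
  [5] addr=0xfb blk=31 s=3: VC-HIT | VC [15]
  [6] addr=0xe6 blk=28 s=0: MISS | VC [15, 24]
  [7] addr=0x65 blk=12 s=0: MISS | VC [15, 24, 28]
  [8] addr=0x7b blk=15 s=3: VC-HIT | VC [31, 24, 28]
  [9] addr=0x59 blk=11 s=3: MISS | VC [31, 24, 28, 15]
  [10] addr=0xfe blk=31 s=3: VC-HIT | VC [11, 24, 28, 15]

OUTCOME = VC-HIT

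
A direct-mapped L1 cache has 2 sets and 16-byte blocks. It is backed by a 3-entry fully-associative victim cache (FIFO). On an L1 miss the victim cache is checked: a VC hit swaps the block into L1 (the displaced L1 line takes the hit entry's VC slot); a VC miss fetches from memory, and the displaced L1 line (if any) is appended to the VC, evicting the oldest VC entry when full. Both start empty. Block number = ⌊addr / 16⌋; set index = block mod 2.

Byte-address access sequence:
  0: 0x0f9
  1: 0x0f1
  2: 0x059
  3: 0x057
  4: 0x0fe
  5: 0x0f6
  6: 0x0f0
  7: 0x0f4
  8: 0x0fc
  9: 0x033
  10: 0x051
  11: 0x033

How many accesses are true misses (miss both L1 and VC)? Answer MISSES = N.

#0 0xf9→b15/s1 MISS; vc=[]
#1 0xf1→b15/s1 L1-HIT; vc=[]
#2 0x59→b5/s1 MISS; vc=[15]
#3 0x57→b5/s1 L1-HIT; vc=[15]
#4 0xfe→b15/s1 VC-HIT; vc=[5]
#5 0xf6→b15/s1 L1-HIT; vc=[5]
#6 0xf0→b15/s1 L1-HIT; vc=[5]
#7 0xf4→b15/s1 L1-HIT; vc=[5]
#8 0xfc→b15/s1 L1-HIT; vc=[5]
#9 0x33→b3/s1 MISS; vc=[5,15]
#10 0x51→b5/s1 VC-HIT; vc=[3,15]
#11 0x33→b3/s1 VC-HIT; vc=[5,15]

MISSES = 3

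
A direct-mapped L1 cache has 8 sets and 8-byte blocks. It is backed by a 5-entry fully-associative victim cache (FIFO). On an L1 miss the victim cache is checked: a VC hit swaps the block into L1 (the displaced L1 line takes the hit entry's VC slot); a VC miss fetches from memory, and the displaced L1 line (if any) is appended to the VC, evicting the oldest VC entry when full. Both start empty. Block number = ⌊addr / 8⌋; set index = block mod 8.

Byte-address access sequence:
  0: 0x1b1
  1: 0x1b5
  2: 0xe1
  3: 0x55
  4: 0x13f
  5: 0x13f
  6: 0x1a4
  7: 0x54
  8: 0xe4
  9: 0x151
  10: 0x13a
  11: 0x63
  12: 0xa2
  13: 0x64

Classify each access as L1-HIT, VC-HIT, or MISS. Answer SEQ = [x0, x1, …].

SEQ = [MISS, L1-HIT, MISS, MISS, MISS, L1-HIT, MISS, L1-HIT, VC-HIT, MISS, L1-HIT, MISS, MISS, VC-HIT]

  [0] addr=0x1b1 blk=54 s=6: MISS | VC []
  [1] addr=0x1b5 blk=54 s=6: L1-HIT | VC []
  [2] addr=0xe1 blk=28 s=4: MISS | VC []
  [3] addr=0x55 blk=10 s=2: MISS | VC []
  [4] addr=0x13f blk=39 s=7: MISS | VC []
  [5] addr=0x13f blk=39 s=7: L1-HIT | VC []
  [6] addr=0x1a4 blk=52 s=4: MISS | VC [28]
  [7] addr=0x54 blk=10 s=2: L1-HIT | VC [28]
  [8] addr=0xe4 blk=28 s=4: VC-HIT | VC [52]
  [9] addr=0x151 blk=42 s=2: MISS | VC [52, 10]
  [10] addr=0x13a blk=39 s=7: L1-HIT | VC [52, 10]
  [11] addr=0x63 blk=12 s=4: MISS | VC [52, 10, 28]
  [12] addr=0xa2 blk=20 s=4: MISS | VC [52, 10, 28, 12]
  [13] addr=0x64 blk=12 s=4: VC-HIT | VC [52, 10, 28, 20]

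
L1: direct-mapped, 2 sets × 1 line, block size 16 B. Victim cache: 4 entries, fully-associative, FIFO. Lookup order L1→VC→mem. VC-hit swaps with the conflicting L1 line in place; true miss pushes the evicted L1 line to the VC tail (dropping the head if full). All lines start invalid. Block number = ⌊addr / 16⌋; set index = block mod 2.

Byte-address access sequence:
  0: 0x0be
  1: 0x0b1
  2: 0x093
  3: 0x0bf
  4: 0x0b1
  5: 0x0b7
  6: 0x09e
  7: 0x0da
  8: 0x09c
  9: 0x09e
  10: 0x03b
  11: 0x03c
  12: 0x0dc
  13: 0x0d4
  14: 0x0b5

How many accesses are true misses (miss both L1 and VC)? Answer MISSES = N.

#0 0xbe→b11/s1 MISS; vc=[]
#1 0xb1→b11/s1 L1-HIT; vc=[]
#2 0x93→b9/s1 MISS; vc=[11]
#3 0xbf→b11/s1 VC-HIT; vc=[9]
#4 0xb1→b11/s1 L1-HIT; vc=[9]
#5 0xb7→b11/s1 L1-HIT; vc=[9]
#6 0x9e→b9/s1 VC-HIT; vc=[11]
#7 0xda→b13/s1 MISS; vc=[11,9]
#8 0x9c→b9/s1 VC-HIT; vc=[11,13]
#9 0x9e→b9/s1 L1-HIT; vc=[11,13]
#10 0x3b→b3/s1 MISS; vc=[11,13,9]
#11 0x3c→b3/s1 L1-HIT; vc=[11,13,9]
#12 0xdc→b13/s1 VC-HIT; vc=[11,3,9]
#13 0xd4→b13/s1 L1-HIT; vc=[11,3,9]
#14 0xb5→b11/s1 VC-HIT; vc=[13,3,9]

MISSES = 4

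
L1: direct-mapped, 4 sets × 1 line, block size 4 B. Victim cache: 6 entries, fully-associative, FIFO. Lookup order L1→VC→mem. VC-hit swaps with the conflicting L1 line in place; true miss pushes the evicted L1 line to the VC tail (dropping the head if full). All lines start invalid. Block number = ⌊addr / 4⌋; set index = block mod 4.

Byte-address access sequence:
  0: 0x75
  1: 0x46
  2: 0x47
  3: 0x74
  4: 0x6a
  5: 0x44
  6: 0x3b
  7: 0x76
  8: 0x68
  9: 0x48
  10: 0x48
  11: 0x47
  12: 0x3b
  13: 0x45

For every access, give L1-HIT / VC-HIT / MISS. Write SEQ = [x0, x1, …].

SEQ = [MISS, MISS, L1-HIT, VC-HIT, MISS, VC-HIT, MISS, VC-HIT, VC-HIT, MISS, L1-HIT, VC-HIT, VC-HIT, L1-HIT]

#0 0x75→b29/s1 MISS; vc=[]
#1 0x46→b17/s1 MISS; vc=[29]
#2 0x47→b17/s1 L1-HIT; vc=[29]
#3 0x74→b29/s1 VC-HIT; vc=[17]
#4 0x6a→b26/s2 MISS; vc=[17]
#5 0x44→b17/s1 VC-HIT; vc=[29]
#6 0x3b→b14/s2 MISS; vc=[29,26]
#7 0x76→b29/s1 VC-HIT; vc=[17,26]
#8 0x68→b26/s2 VC-HIT; vc=[17,14]
#9 0x48→b18/s2 MISS; vc=[17,14,26]
#10 0x48→b18/s2 L1-HIT; vc=[17,14,26]
#11 0x47→b17/s1 VC-HIT; vc=[29,14,26]
#12 0x3b→b14/s2 VC-HIT; vc=[29,18,26]
#13 0x45→b17/s1 L1-HIT; vc=[29,18,26]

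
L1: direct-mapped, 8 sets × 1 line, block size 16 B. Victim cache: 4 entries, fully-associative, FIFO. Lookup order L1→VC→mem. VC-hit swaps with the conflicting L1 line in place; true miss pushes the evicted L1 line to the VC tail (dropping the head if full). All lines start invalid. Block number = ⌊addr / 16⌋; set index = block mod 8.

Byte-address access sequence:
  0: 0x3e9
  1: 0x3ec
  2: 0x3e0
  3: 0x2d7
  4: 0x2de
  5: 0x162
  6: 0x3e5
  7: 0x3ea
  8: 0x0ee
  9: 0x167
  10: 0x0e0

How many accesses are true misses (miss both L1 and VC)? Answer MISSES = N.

MISSES = 4

  [0] addr=0x3e9 blk=62 s=6: MISS | VC []
  [1] addr=0x3ec blk=62 s=6: L1-HIT | VC []
  [2] addr=0x3e0 blk=62 s=6: L1-HIT | VC []
  [3] addr=0x2d7 blk=45 s=5: MISS | VC []
  [4] addr=0x2de blk=45 s=5: L1-HIT | VC []
  [5] addr=0x162 blk=22 s=6: MISS | VC [62]
  [6] addr=0x3e5 blk=62 s=6: VC-HIT | VC [22]
  [7] addr=0x3ea blk=62 s=6: L1-HIT | VC [22]
  [8] addr=0xee blk=14 s=6: MISS | VC [22, 62]
  [9] addr=0x167 blk=22 s=6: VC-HIT | VC [14, 62]
  [10] addr=0xe0 blk=14 s=6: VC-HIT | VC [22, 62]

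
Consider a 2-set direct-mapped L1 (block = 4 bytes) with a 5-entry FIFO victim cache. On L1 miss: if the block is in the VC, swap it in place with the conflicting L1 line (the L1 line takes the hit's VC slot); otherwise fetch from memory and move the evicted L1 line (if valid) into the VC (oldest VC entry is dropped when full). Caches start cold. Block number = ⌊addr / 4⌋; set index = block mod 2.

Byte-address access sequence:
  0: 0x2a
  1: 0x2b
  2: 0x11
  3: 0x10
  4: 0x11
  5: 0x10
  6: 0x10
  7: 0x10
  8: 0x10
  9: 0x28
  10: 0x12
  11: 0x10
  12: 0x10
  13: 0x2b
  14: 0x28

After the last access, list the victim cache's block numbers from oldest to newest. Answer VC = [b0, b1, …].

#0 0x2a→b10/s0 MISS; vc=[]
#1 0x2b→b10/s0 L1-HIT; vc=[]
#2 0x11→b4/s0 MISS; vc=[10]
#3 0x10→b4/s0 L1-HIT; vc=[10]
#4 0x11→b4/s0 L1-HIT; vc=[10]
#5 0x10→b4/s0 L1-HIT; vc=[10]
#6 0x10→b4/s0 L1-HIT; vc=[10]
#7 0x10→b4/s0 L1-HIT; vc=[10]
#8 0x10→b4/s0 L1-HIT; vc=[10]
#9 0x28→b10/s0 VC-HIT; vc=[4]
#10 0x12→b4/s0 VC-HIT; vc=[10]
#11 0x10→b4/s0 L1-HIT; vc=[10]
#12 0x10→b4/s0 L1-HIT; vc=[10]
#13 0x2b→b10/s0 VC-HIT; vc=[4]
#14 0x28→b10/s0 L1-HIT; vc=[4]

VC = [4]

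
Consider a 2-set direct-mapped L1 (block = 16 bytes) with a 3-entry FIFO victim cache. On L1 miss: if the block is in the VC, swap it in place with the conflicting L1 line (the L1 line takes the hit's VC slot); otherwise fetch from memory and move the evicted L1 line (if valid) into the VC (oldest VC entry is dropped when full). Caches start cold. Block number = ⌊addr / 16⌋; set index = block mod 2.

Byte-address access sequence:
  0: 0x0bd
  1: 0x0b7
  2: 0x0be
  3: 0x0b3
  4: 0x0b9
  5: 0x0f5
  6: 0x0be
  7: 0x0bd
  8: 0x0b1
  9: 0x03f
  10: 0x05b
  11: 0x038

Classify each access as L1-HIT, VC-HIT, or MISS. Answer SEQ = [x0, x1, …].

SEQ = [MISS, L1-HIT, L1-HIT, L1-HIT, L1-HIT, MISS, VC-HIT, L1-HIT, L1-HIT, MISS, MISS, VC-HIT]

0: 0xbd (blk 11, set 1) → MISS  vc=[]
1: 0xb7 (blk 11, set 1) → L1-HIT  vc=[]
2: 0xbe (blk 11, set 1) → L1-HIT  vc=[]
3: 0xb3 (blk 11, set 1) → L1-HIT  vc=[]
4: 0xb9 (blk 11, set 1) → L1-HIT  vc=[]
5: 0xf5 (blk 15, set 1) → MISS  vc=[11]
6: 0xbe (blk 11, set 1) → VC-HIT  vc=[15]
7: 0xbd (blk 11, set 1) → L1-HIT  vc=[15]
8: 0xb1 (blk 11, set 1) → L1-HIT  vc=[15]
9: 0x3f (blk 3, set 1) → MISS  vc=[15, 11]
10: 0x5b (blk 5, set 1) → MISS  vc=[15, 11, 3]
11: 0x38 (blk 3, set 1) → VC-HIT  vc=[15, 11, 5]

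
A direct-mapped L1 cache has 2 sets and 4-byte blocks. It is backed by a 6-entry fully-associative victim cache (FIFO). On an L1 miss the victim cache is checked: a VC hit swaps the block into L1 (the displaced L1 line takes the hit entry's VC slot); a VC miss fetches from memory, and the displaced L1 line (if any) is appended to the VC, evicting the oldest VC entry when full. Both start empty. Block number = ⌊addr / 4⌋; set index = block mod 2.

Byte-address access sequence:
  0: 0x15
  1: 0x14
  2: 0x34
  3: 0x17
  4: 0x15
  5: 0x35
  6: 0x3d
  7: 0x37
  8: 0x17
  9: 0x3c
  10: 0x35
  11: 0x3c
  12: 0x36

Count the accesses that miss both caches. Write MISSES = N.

0: 0x15 (blk 5, set 1) → MISS  vc=[]
1: 0x14 (blk 5, set 1) → L1-HIT  vc=[]
2: 0x34 (blk 13, set 1) → MISS  vc=[5]
3: 0x17 (blk 5, set 1) → VC-HIT  vc=[13]
4: 0x15 (blk 5, set 1) → L1-HIT  vc=[13]
5: 0x35 (blk 13, set 1) → VC-HIT  vc=[5]
6: 0x3d (blk 15, set 1) → MISS  vc=[5, 13]
7: 0x37 (blk 13, set 1) → VC-HIT  vc=[5, 15]
8: 0x17 (blk 5, set 1) → VC-HIT  vc=[13, 15]
9: 0x3c (blk 15, set 1) → VC-HIT  vc=[13, 5]
10: 0x35 (blk 13, set 1) → VC-HIT  vc=[15, 5]
11: 0x3c (blk 15, set 1) → VC-HIT  vc=[13, 5]
12: 0x36 (blk 13, set 1) → VC-HIT  vc=[15, 5]

MISSES = 3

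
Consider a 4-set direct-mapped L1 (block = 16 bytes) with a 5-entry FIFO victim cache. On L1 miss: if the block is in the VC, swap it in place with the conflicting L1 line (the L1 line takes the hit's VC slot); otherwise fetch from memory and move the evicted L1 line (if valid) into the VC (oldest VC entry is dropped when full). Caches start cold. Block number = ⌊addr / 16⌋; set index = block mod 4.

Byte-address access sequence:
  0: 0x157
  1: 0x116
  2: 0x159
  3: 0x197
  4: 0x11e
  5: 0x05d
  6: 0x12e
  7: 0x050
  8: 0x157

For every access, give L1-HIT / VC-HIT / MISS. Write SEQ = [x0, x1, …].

0: 0x157 (blk 21, set 1) → MISS  vc=[]
1: 0x116 (blk 17, set 1) → MISS  vc=[21]
2: 0x159 (blk 21, set 1) → VC-HIT  vc=[17]
3: 0x197 (blk 25, set 1) → MISS  vc=[17, 21]
4: 0x11e (blk 17, set 1) → VC-HIT  vc=[25, 21]
5: 0x5d (blk 5, set 1) → MISS  vc=[25, 21, 17]
6: 0x12e (blk 18, set 2) → MISS  vc=[25, 21, 17]
7: 0x50 (blk 5, set 1) → L1-HIT  vc=[25, 21, 17]
8: 0x157 (blk 21, set 1) → VC-HIT  vc=[25, 5, 17]

SEQ = [MISS, MISS, VC-HIT, MISS, VC-HIT, MISS, MISS, L1-HIT, VC-HIT]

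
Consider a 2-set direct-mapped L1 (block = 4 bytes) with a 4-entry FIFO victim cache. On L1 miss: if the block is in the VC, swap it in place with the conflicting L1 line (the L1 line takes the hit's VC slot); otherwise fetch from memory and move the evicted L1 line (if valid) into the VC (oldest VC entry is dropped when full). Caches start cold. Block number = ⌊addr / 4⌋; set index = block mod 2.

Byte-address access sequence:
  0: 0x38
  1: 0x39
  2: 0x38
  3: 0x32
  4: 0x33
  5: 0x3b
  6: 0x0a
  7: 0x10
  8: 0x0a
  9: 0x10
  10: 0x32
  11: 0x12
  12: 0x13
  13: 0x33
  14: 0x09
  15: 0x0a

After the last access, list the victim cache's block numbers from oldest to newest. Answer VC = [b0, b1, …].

  [0] addr=0x38 blk=14 s=0: MISS | VC []
  [1] addr=0x39 blk=14 s=0: L1-HIT | VC []
  [2] addr=0x38 blk=14 s=0: L1-HIT | VC []
  [3] addr=0x32 blk=12 s=0: MISS | VC [14]
  [4] addr=0x33 blk=12 s=0: L1-HIT | VC [14]
  [5] addr=0x3b blk=14 s=0: VC-HIT | VC [12]
  [6] addr=0xa blk=2 s=0: MISS | VC [12, 14]
  [7] addr=0x10 blk=4 s=0: MISS | VC [12, 14, 2]
  [8] addr=0xa blk=2 s=0: VC-HIT | VC [12, 14, 4]
  [9] addr=0x10 blk=4 s=0: VC-HIT | VC [12, 14, 2]
  [10] addr=0x32 blk=12 s=0: VC-HIT | VC [4, 14, 2]
  [11] addr=0x12 blk=4 s=0: VC-HIT | VC [12, 14, 2]
  [12] addr=0x13 blk=4 s=0: L1-HIT | VC [12, 14, 2]
  [13] addr=0x33 blk=12 s=0: VC-HIT | VC [4, 14, 2]
  [14] addr=0x9 blk=2 s=0: VC-HIT | VC [4, 14, 12]
  [15] addr=0xa blk=2 s=0: L1-HIT | VC [4, 14, 12]

VC = [4, 14, 12]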